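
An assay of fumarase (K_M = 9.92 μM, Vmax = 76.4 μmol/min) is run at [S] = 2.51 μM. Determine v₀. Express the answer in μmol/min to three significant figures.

15.4 μmol/min

[S]/(Km+[S]) = 2.51/12.43 = 0.2019, the fractional saturation.
v = 0.2019 × Vmax = 0.2019 × 76.4 = 15.4 μmol/min.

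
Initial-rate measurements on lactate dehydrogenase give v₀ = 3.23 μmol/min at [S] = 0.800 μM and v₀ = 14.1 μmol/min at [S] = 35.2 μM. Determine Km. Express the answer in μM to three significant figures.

In reciprocal form, 1/v = (Km/Vmax)·(1/[S]) + 1/Vmax. The two points give (1/[S], 1/v) = (1.250, 0.3096) and (0.02841, 0.07092).
Slope = (0.3096 − 0.07092)/(1.250 − 0.02841) = 0.1954; intercept = 0.3096 − 0.1954×1.250 = 0.06537.
Vmax = 1/intercept = 15.3 μmol/min; Km = slope × Vmax = 0.1954 × 15.3 = 2.99 μM.

2.99 μM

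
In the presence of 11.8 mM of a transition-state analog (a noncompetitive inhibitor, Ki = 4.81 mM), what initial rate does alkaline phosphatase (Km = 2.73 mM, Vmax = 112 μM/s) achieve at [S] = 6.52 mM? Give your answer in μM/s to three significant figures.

α = 1 + [I]/Ki = 1 + 11.8/4.81 = 3.453.
For a noncompetitive inhibitor, Vmax is reduced to Vmax/α while Km is unchanged: Km,app = 2.73 mM, Vmax,app = 32.4 μM/s.
v = Vmax,app·[S]/(Km,app + [S]) = 32.4 × 6.52/(2.73 + 6.52) = 22.9 μM/s.

22.9 μM/s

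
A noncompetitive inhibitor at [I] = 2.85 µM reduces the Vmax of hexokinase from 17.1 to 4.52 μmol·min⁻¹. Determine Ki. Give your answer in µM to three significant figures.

1.02 µM

Noncompetitive: Vmax,app = Vmax/α with α = 1 + [I]/Ki.
α = Vmax/Vmax,app = 17.1/4.52 = 3.783.
Ki = [I]/(α − 1) = 2.85/2.783 = 1.02 µM.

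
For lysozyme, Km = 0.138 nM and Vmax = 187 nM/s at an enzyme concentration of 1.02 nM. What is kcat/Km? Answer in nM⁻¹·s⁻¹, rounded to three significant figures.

kcat = Vmax/[E]total = 187/1.02 = 183 s⁻¹.
kcat/Km = 183/0.138 = 1330 nM⁻¹·s⁻¹.

1330 nM⁻¹·s⁻¹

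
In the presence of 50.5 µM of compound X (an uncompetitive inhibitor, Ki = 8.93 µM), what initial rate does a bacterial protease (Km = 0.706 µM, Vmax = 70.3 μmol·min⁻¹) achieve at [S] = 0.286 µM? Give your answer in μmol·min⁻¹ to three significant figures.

α = 1 + [I]/Ki = 1 + 50.5/8.93 = 6.655.
For an uncompetitive inhibitor, both parameters are divided by α, giving Vmax/α and Km/α: Km,app = 0.106 µM, Vmax,app = 10.6 μmol·min⁻¹.
v = Vmax,app·[S]/(Km,app + [S]) = 10.6 × 0.286/(0.106 + 0.286) = 7.71 μmol·min⁻¹.

7.71 μmol·min⁻¹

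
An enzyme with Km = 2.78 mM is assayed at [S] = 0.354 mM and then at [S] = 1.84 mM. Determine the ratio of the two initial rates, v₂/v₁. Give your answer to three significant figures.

3.53

The fractional saturations are [S]/(Km+[S]) = 0.354/3.134 = 0.1130 and 1.84/4.620 = 0.3983.
v₂/v₁ is just their ratio: 0.3983/0.1130 = 3.53.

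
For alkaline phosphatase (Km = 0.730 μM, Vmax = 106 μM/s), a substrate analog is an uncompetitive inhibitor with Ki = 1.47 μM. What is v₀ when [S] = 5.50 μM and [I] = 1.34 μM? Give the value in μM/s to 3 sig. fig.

51.9 μM/s

α = 1 + [I]/Ki = 1 + 1.34/1.47 = 1.912.
For an uncompetitive inhibitor, both parameters are divided by α, giving Vmax/α and Km/α: Km,app = 0.382 μM, Vmax,app = 55.5 μM/s.
v = Vmax,app·[S]/(Km,app + [S]) = 55.5 × 5.50/(0.382 + 5.50) = 51.9 μM/s.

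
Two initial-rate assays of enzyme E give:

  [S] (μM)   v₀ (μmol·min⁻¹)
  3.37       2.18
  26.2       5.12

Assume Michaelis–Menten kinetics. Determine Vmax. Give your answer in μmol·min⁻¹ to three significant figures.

In reciprocal form, 1/v = (Km/Vmax)·(1/[S]) + 1/Vmax. The two points give (1/[S], 1/v) = (0.2967, 0.4587) and (0.03817, 0.1953).
Slope = (0.4587 − 0.1953)/(0.2967 − 0.03817) = 1.019; intercept = 0.4587 − 1.019×0.2967 = 0.1564.
Vmax = 1/intercept = 6.39 μmol·min⁻¹; Km = slope × Vmax = 1.019 × 6.39 = 6.51 μM.

6.39 μmol·min⁻¹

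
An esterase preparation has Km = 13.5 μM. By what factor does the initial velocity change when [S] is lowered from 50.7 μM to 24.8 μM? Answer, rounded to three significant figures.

0.820

The fractional saturations are [S]/(Km+[S]) = 50.7/64.20 = 0.7897 and 24.8/38.30 = 0.6475.
v₂/v₁ is just their ratio: 0.6475/0.7897 = 0.820.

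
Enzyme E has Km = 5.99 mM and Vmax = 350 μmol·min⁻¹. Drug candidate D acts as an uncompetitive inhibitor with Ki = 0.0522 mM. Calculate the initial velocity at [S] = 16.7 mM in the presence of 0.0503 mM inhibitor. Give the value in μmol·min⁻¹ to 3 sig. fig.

α = 1 + [I]/Ki = 1 + 0.0503/0.0522 = 1.964.
For an uncompetitive inhibitor, both parameters are divided by α, giving Vmax/α and Km/α: Km,app = 3.05 mM, Vmax,app = 178 μmol·min⁻¹.
v = Vmax,app·[S]/(Km,app + [S]) = 178 × 16.7/(3.05 + 16.7) = 151 μmol·min⁻¹.

151 μmol·min⁻¹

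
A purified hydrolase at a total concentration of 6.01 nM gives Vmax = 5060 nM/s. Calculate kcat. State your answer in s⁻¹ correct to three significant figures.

842 s⁻¹

kcat = Vmax/[E]total = 5060 nM/s / 6.01 nM = 842 s⁻¹.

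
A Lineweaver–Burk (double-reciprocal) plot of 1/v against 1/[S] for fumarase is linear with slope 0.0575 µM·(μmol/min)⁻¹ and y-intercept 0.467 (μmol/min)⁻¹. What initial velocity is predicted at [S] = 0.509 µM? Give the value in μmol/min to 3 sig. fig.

1.72 μmol/min

The y-intercept is 1/Vmax, so Vmax = 1/0.467 = 2.14 μmol/min.
The slope is Km/Vmax, so Km = 0.0575 × 2.14 = 0.123 µM.
Then v = 2.14 × 0.509/(0.123 + 0.509) = 1.72 μmol/min.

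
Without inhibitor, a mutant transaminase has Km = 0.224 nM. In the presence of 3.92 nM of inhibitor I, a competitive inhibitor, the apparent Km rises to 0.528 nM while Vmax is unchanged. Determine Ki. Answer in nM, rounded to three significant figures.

2.89 nM

Competitive: Km,app = α·Km with α = 1 + [I]/Ki.
α = Km,app/Km = 0.528/0.224 = 2.357.
Since α = 1 + [I]/Ki, [I]/Ki = 2.357 − 1 = 1.357 and Ki = 3.92/1.357 = 2.89 nM.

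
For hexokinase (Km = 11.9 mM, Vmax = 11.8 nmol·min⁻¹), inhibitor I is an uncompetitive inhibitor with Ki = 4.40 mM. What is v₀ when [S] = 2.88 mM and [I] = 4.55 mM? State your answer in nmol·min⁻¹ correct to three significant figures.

1.91 nmol·min⁻¹

α = 1 + [I]/Ki = 1 + 4.55/4.40 = 2.034.
For an uncompetitive inhibitor, both parameters are divided by α, giving Vmax/α and Km/α: Km,app = 5.85 mM, Vmax,app = 5.80 nmol·min⁻¹.
v = Vmax,app·[S]/(Km,app + [S]) = 5.80 × 2.88/(5.85 + 2.88) = 1.91 nmol·min⁻¹.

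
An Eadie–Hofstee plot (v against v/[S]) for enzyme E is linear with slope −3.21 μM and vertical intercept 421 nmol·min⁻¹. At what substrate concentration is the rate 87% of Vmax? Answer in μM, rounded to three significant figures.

The Eadie–Hofstee slope gives Km = 3.21 μM (slope = −Km).
v/Vmax = [S]/(Km+[S]) = 0.87 ⇒ [S] = Km·0.87/(1−0.87) = 3.21 × 6.692 = 21.5 μM.

21.5 μM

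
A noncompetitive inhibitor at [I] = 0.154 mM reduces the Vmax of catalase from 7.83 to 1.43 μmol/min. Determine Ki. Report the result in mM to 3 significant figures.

0.0344 mM

Noncompetitive: Vmax,app = Vmax/α with α = 1 + [I]/Ki.
α = Vmax/Vmax,app = 7.83/1.43 = 5.476.
Ki = [I]/(α − 1) = 0.154/4.476 = 0.0344 mM.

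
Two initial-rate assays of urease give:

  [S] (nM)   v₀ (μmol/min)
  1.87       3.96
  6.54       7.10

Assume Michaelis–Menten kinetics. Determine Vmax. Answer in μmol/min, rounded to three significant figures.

From v = Vmax[S]/(Km+[S]), each point gives Vmax = v(Km+[S])/[S].
Equating: 3.96(Km+1.87)/1.87 = 7.10(Km+6.54)/6.54.
2.118·Km + 3.96 = 1.086·Km + 7.10, so (2.118 − 1.086)·Km = 7.10 − 3.96.
Km = 3.140/1.032 = 3.04 nM; then Vmax = 3.96(3.04+1.87)/1.87 = 10.4 μmol/min.

10.4 μmol/min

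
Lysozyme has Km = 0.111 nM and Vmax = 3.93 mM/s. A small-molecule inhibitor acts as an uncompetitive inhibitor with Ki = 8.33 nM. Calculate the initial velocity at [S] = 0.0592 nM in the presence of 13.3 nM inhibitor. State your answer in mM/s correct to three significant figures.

0.879 mM/s

α = 1 + [I]/Ki = 1 + 13.3/8.33 = 2.597.
For an uncompetitive inhibitor, both parameters are divided by α, giving Vmax/α and Km/α: Km,app = 0.0427 nM, Vmax,app = 1.51 mM/s.
v = Vmax,app·[S]/(Km,app + [S]) = 1.51 × 0.0592/(0.0427 + 0.0592) = 0.879 mM/s.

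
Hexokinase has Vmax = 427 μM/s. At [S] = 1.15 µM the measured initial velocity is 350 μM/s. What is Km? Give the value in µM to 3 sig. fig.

0.253 µM

From v = Vmax[S]/(Km+[S]), Km = [S](Vmax − v)/v.
Km = 1.15 × (427 − 350) / 350 = 88.55/350 = 0.253 µM.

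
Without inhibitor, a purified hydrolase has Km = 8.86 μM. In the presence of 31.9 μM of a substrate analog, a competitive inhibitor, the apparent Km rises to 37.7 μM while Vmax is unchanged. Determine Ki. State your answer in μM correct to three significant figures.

9.80 μM

Competitive: Km,app = α·Km with α = 1 + [I]/Ki.
α = Km,app/Km = 37.7/8.86 = 4.255.
Since α = 1 + [I]/Ki, [I]/Ki = 4.255 − 1 = 3.255 and Ki = 31.9/3.255 = 9.80 μM.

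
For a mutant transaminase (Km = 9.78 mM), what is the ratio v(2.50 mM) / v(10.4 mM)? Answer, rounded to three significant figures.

Since Vmax cancels, v₂/v₁ = [S]₂(Km+[S]₁) / [S]₁(Km+[S]₂).
= 2.50×(9.78+10.4) / (10.4×(9.78+2.50)) = 50.45/127.7 = 0.395.

0.395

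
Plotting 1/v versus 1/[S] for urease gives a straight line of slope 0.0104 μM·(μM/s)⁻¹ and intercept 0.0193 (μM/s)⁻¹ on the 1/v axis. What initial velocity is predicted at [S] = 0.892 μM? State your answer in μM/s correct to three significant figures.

The y-intercept is 1/Vmax, so Vmax = 1/0.0193 = 51.8 μM/s.
The slope is Km/Vmax, so Km = 0.0104 × 51.8 = 0.539 μM.
Then v = 51.8 × 0.892/(0.539 + 0.892) = 32.3 μM/s.

32.3 μM/s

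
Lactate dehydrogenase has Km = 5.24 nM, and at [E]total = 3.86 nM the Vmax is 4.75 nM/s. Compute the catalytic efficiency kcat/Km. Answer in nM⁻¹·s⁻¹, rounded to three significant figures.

0.235 nM⁻¹·s⁻¹

kcat = Vmax/[E]total = 4.75/3.86 = 1.23 s⁻¹.
kcat/Km = 1.23/5.24 = 0.235 nM⁻¹·s⁻¹.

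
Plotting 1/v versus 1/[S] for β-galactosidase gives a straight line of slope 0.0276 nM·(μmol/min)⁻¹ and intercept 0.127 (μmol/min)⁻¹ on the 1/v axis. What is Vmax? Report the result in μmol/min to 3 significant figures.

The y-intercept of a Lineweaver–Burk plot equals 1/Vmax, so Vmax = 1/0.127 = 7.87 μmol/min.

7.87 μmol/min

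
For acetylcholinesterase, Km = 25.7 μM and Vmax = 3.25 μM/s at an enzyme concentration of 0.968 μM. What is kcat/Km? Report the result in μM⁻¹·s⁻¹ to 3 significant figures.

kcat = Vmax/[E]total = 3.25/0.968 = 3.36 s⁻¹.
kcat/Km = 3.36/25.7 = 0.131 μM⁻¹·s⁻¹.

0.131 μM⁻¹·s⁻¹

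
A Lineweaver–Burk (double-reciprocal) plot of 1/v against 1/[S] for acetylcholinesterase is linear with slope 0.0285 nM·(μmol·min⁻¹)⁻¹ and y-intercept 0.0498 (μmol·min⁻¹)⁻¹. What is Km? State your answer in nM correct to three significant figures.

y-intercept = 1/Vmax ⇒ Vmax = 20.1 μmol·min⁻¹; slope = Km/Vmax ⇒ Km = slope × Vmax.
Km = 0.0285 × 20.1 = 0.572 nM.

0.572 nM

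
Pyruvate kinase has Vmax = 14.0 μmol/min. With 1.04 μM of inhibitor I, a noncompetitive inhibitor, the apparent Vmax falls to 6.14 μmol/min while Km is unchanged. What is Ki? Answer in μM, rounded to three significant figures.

Noncompetitive: Vmax,app = Vmax/α with α = 1 + [I]/Ki.
α = Vmax/Vmax,app = 14.0/6.14 = 2.280.
Since α = 1 + [I]/Ki, [I]/Ki = 2.280 − 1 = 1.280 and Ki = 1.04/1.280 = 0.812 μM.

0.812 μM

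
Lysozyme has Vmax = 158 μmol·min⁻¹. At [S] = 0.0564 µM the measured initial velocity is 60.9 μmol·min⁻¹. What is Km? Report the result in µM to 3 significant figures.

v/Vmax = 60.9/158 = 0.3854 = [S]/(Km+[S]).
So Km + [S] = [S]/0.3854 = 0.1463 µM, giving Km = 0.1463 − 0.0564 = 0.0899 µM.

0.0899 µM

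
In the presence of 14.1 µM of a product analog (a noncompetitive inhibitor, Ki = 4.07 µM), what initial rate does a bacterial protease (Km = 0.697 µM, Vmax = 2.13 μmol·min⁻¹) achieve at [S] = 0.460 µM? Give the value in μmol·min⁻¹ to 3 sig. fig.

0.190 μmol·min⁻¹

With α = 1 + [I]/Ki = 1 + 14.1/4.07 = 4.464, the noncompetitive rate law is v = (Vmax/α)·[S] / (Km + [S]).
v = (2.13/4.464)×0.460 / (0.697 + 0.460) = 0.2195/1.157 = 0.190 μmol·min⁻¹.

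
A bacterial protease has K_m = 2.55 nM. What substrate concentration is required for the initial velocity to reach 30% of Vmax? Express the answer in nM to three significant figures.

v/Vmax = [S]/(Km+[S]) = 0.3, so [S] = Km·0.3/(1 − 0.3) = 2.55 × 0.4286.
[S] = 1.09 nM.

1.09 nM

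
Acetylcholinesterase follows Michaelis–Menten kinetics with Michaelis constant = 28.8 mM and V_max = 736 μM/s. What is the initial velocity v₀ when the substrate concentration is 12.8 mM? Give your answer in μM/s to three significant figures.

v = Vmax·[S]/(Km + [S]) = 736 × 12.8 / (28.8 + 12.8)
  = 9421 / 41.60 = 226 μM/s.

226 μM/s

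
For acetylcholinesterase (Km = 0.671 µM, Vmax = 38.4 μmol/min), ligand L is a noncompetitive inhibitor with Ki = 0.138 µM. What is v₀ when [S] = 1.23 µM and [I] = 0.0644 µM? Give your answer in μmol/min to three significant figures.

α = 1 + [I]/Ki = 1 + 0.0644/0.138 = 1.467.
For a noncompetitive inhibitor, Vmax is reduced to Vmax/α while Km is unchanged: Km,app = 0.671 µM, Vmax,app = 26.2 μmol/min.
v = Vmax,app·[S]/(Km,app + [S]) = 26.2 × 1.23/(0.671 + 1.23) = 16.9 μmol/min.

16.9 μmol/min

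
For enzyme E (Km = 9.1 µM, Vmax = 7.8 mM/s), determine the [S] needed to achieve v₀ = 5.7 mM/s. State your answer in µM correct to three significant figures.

Rearranging v = Vmax[S]/(Km+[S]) gives [S] = Km·v/(Vmax − v).
[S] = 9.1 × 5.7 / (7.8 − 5.7) = 51.87/2.100 = 24.7 µM.

24.7 µM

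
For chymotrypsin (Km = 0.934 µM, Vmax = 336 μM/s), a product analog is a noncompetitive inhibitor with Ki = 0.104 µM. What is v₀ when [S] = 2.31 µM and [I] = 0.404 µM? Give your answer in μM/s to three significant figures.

With α = 1 + [I]/Ki = 1 + 0.404/0.104 = 4.885, the noncompetitive rate law is v = (Vmax/α)·[S] / (Km + [S]).
v = (336/4.885)×2.31 / (0.934 + 2.31) = 158.9/3.244 = 49.0 μM/s.

49.0 μM/s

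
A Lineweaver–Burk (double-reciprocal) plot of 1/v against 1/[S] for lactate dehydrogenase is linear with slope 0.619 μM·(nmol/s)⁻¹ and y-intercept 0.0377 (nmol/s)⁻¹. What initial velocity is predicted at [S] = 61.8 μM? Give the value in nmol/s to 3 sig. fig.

The y-intercept is 1/Vmax, so Vmax = 1/0.0377 = 26.5 nmol/s.
The slope is Km/Vmax, so Km = 0.619 × 26.5 = 16.4 μM.
Then v = 26.5 × 61.8/(16.4 + 61.8) = 21.0 nmol/s.

21.0 nmol/s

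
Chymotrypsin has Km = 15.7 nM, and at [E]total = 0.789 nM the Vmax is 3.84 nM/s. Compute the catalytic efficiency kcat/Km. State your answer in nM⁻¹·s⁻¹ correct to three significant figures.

0.310 nM⁻¹·s⁻¹

kcat = Vmax/[E]total = 3.84/0.789 = 4.87 s⁻¹.
kcat/Km = 4.87/15.7 = 0.310 nM⁻¹·s⁻¹.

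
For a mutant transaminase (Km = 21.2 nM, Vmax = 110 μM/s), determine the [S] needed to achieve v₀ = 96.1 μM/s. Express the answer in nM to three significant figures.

147 nM

Rearranging v = Vmax[S]/(Km+[S]) gives [S] = Km·v/(Vmax − v).
[S] = 21.2 × 96.1 / (110 − 96.1) = 2037/13.90 = 147 nM.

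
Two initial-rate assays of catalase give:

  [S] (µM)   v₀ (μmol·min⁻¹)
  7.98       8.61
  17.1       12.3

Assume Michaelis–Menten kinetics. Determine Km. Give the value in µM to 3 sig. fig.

10.3 µM

In reciprocal form, 1/v = (Km/Vmax)·(1/[S]) + 1/Vmax. The two points give (1/[S], 1/v) = (0.1253, 0.1161) and (0.05848, 0.08130).
Slope = (0.1161 − 0.08130)/(0.1253 − 0.05848) = 0.5213; intercept = 0.1161 − 0.5213×0.1253 = 0.05081.
Vmax = 1/intercept = 19.7 μmol·min⁻¹; Km = slope × Vmax = 0.5213 × 19.7 = 10.3 µM.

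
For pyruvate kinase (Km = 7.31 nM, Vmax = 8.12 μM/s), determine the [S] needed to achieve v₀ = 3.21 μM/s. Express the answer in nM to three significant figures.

4.78 nM

The required fractional saturation is v/Vmax = 3.21/8.12 = 0.3953.
Then [S]/(Km+[S]) = 0.3953 ⇒ [S] = 7.31 × 0.3953/(1 − 0.3953) = 4.78 nM.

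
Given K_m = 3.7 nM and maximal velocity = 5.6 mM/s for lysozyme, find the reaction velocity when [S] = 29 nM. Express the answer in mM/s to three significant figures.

[S]/(Km+[S]) = 29/32.70 = 0.8869, the fractional saturation.
v = 0.8869 × Vmax = 0.8869 × 5.6 = 4.97 mM/s.

4.97 mM/s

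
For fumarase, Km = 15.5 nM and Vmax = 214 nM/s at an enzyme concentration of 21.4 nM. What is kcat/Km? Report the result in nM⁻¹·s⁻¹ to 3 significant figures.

kcat = Vmax/[E]total = 214/21.4 = 10.0 s⁻¹.
kcat/Km = 10.0/15.5 = 0.645 nM⁻¹·s⁻¹.

0.645 nM⁻¹·s⁻¹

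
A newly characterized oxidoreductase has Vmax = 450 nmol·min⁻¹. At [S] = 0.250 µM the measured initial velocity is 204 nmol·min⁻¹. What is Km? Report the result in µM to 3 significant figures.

v/Vmax = 204/450 = 0.4533 = [S]/(Km+[S]).
So Km + [S] = [S]/0.4533 = 0.5515 µM, giving Km = 0.5515 − 0.250 = 0.301 µM.

0.301 µM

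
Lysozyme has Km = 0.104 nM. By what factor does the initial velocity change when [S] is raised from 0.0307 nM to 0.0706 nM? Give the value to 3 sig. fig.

Since Vmax cancels, v₂/v₁ = [S]₂(Km+[S]₁) / [S]₁(Km+[S]₂).
= 0.0706×(0.104+0.0307) / (0.0307×(0.104+0.0706)) = 0.009510/0.005360 = 1.77.

1.77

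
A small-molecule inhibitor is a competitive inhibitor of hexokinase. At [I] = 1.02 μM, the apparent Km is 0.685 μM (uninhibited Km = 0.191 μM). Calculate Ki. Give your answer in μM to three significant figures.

Competitive: Km,app = α·Km with α = 1 + [I]/Ki.
α = Km,app/Km = 0.685/0.191 = 3.586.
Since α = 1 + [I]/Ki, [I]/Ki = 3.586 − 1 = 2.586 and Ki = 1.02/2.586 = 0.394 μM.

0.394 μM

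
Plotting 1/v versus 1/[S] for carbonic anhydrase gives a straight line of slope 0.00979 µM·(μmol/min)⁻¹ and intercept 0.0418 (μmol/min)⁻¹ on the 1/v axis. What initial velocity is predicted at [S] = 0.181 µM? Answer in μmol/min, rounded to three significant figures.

The y-intercept is 1/Vmax, so Vmax = 1/0.0418 = 23.9 μmol/min.
The slope is Km/Vmax, so Km = 0.00979 × 23.9 = 0.234 µM.
Then v = 23.9 × 0.181/(0.234 + 0.181) = 10.4 μmol/min.

10.4 μmol/min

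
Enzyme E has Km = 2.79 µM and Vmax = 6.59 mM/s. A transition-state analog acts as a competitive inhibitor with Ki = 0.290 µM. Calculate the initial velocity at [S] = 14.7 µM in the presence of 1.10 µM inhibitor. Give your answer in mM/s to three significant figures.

3.45 mM/s

With α = 1 + [I]/Ki = 1 + 1.10/0.290 = 4.793, the competitive rate law is v = Vmax[S] / (αKm + [S]).
v = 6.59×14.7 / (4.793×2.79 + 14.7) = 96.87/28.07 = 3.45 mM/s.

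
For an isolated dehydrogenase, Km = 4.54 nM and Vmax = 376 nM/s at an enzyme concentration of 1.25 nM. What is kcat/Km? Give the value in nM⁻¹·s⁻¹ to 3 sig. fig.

66.3 nM⁻¹·s⁻¹

kcat = Vmax/[E]total = 376/1.25 = 301 s⁻¹.
kcat/Km = 301/4.54 = 66.3 nM⁻¹·s⁻¹.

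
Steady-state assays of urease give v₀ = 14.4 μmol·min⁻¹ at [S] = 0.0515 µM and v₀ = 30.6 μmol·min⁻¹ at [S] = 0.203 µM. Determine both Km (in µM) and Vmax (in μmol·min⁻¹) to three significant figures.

Km = 0.126 µM; Vmax = 49.5 μmol·min⁻¹

In reciprocal form, 1/v = (Km/Vmax)·(1/[S]) + 1/Vmax. The two points give (1/[S], 1/v) = (19.42, 0.06944) and (4.926, 0.03268).
Slope = (0.06944 − 0.03268)/(19.42 − 4.926) = 0.002537; intercept = 0.06944 − 0.002537×19.42 = 0.02018.
Vmax = 1/intercept = 49.5 μmol·min⁻¹; Km = slope × Vmax = 0.002537 × 49.5 = 0.126 µM.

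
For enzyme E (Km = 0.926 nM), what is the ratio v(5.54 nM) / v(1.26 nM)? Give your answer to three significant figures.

1.49

The fractional saturations are [S]/(Km+[S]) = 1.26/2.186 = 0.5764 and 5.54/6.466 = 0.8568.
v₂/v₁ is just their ratio: 0.8568/0.5764 = 1.49.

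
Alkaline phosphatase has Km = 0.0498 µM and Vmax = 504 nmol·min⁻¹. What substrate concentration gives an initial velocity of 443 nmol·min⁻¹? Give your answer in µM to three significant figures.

0.362 µM

The required fractional saturation is v/Vmax = 443/504 = 0.8790.
Then [S]/(Km+[S]) = 0.8790 ⇒ [S] = 0.0498 × 0.8790/(1 − 0.8790) = 0.362 µM.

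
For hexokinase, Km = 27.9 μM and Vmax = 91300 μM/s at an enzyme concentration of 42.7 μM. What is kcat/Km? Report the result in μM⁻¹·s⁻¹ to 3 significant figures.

kcat = Vmax/[E]total = 91300/42.7 = 2140 s⁻¹.
kcat/Km = 2140/27.9 = 76.6 μM⁻¹·s⁻¹.

76.6 μM⁻¹·s⁻¹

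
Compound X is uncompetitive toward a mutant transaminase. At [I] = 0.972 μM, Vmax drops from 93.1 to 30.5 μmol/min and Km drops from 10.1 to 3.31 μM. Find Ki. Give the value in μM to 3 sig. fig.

0.474 μM

Uncompetitive: Vmax,app = Vmax/α (and Km,app = Km/α) with α = 1 + [I]/Ki.
α = Vmax/Vmax,app = 93.1/30.5 = 3.052.
Ki = [I]/(α − 1) = 0.972/2.052 = 0.474 μM.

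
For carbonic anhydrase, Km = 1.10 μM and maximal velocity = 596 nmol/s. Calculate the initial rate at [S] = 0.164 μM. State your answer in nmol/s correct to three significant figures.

77.3 nmol/s

v = Vmax·[S]/(Km + [S]) = 596 × 0.164 / (1.10 + 0.164)
  = 97.74 / 1.264 = 77.3 nmol/s.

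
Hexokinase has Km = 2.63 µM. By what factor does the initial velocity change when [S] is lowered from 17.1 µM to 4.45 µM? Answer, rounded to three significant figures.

0.725

Since Vmax cancels, v₂/v₁ = [S]₂(Km+[S]₁) / [S]₁(Km+[S]₂).
= 4.45×(2.63+17.1) / (17.1×(2.63+4.45)) = 87.80/121.1 = 0.725.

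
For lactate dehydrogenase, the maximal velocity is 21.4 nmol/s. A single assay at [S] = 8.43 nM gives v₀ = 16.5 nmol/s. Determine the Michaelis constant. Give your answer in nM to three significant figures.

2.50 nM

From v = Vmax[S]/(Km+[S]), Km = [S](Vmax − v)/v.
Km = 8.43 × (21.4 − 16.5) / 16.5 = 41.31/16.5 = 2.50 nM.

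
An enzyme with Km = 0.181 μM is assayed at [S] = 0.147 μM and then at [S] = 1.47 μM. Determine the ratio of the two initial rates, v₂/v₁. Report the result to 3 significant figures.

The fractional saturations are [S]/(Km+[S]) = 0.147/0.3280 = 0.4482 and 1.47/1.651 = 0.8904.
v₂/v₁ is just their ratio: 0.8904/0.4482 = 1.99.

1.99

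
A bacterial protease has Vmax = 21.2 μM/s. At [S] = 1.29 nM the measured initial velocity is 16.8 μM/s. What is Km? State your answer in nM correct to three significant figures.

v/Vmax = 16.8/21.2 = 0.7925 = [S]/(Km+[S]).
So Km + [S] = [S]/0.7925 = 1.628 nM, giving Km = 1.628 − 1.29 = 0.338 nM.

0.338 nM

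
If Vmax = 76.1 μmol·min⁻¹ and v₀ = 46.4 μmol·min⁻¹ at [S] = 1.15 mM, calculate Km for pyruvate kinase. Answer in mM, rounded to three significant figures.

v/Vmax = 46.4/76.1 = 0.6097 = [S]/(Km+[S]).
So Km + [S] = [S]/0.6097 = 1.886 mM, giving Km = 1.886 − 1.15 = 0.736 mM.

0.736 mM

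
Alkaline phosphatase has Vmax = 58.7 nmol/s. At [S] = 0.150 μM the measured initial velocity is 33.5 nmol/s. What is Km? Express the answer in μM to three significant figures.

0.113 μM

v/Vmax = 33.5/58.7 = 0.5707 = [S]/(Km+[S]).
So Km + [S] = [S]/0.5707 = 0.2628 μM, giving Km = 0.2628 − 0.150 = 0.113 μM.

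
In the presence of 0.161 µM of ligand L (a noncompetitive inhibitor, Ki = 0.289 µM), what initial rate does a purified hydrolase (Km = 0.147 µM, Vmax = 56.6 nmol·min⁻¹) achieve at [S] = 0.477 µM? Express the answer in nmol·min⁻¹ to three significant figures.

α = 1 + [I]/Ki = 1 + 0.161/0.289 = 1.557.
For a noncompetitive inhibitor, Vmax is reduced to Vmax/α while Km is unchanged: Km,app = 0.147 µM, Vmax,app = 36.3 nmol·min⁻¹.
v = Vmax,app·[S]/(Km,app + [S]) = 36.3 × 0.477/(0.147 + 0.477) = 27.8 nmol·min⁻¹.

27.8 nmol·min⁻¹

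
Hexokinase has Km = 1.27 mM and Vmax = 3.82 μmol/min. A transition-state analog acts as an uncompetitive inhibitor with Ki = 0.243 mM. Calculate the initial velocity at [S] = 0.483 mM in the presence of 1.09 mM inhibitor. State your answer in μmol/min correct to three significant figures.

0.471 μmol/min

With α = 1 + [I]/Ki = 1 + 1.09/0.243 = 5.486, the uncompetitive rate law is v = (Vmax/α)·[S] / (Km/α + [S]).
v = (3.82/5.486)×0.483 / (1.27/5.486 + 0.483) = 0.3363/0.7145 = 0.471 μmol/min.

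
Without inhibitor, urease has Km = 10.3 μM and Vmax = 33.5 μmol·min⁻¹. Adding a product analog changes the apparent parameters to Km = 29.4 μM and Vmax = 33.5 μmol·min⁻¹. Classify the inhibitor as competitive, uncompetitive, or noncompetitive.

competitive

Km increases (10.3 → 29.4 μM) while Vmax is unchanged — the hallmark of competitive inhibition.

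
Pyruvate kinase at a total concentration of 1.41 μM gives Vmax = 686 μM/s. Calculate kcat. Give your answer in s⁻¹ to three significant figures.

487 s⁻¹

kcat = Vmax/[E]total = 686 μM/s / 1.41 μM = 487 s⁻¹.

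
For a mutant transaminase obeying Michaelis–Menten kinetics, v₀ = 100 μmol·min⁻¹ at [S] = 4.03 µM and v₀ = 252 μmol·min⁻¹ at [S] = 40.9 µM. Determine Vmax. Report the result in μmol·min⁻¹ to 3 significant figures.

From v = Vmax[S]/(Km+[S]), each point gives Vmax = v(Km+[S])/[S].
Equating: 100(Km+4.03)/4.03 = 252(Km+40.9)/40.9.
24.81·Km + 100 = 6.161·Km + 252, so (24.81 − 6.161)·Km = 252 − 100.
Km = 152.0/18.65 = 8.15 µM; then Vmax = 100(8.15+4.03)/4.03 = 302 μmol·min⁻¹.

302 μmol·min⁻¹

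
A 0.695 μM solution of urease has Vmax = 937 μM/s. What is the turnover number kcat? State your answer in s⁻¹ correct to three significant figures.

1350 s⁻¹

kcat = Vmax/[E]total = 937 μM/s / 0.695 μM = 1350 s⁻¹.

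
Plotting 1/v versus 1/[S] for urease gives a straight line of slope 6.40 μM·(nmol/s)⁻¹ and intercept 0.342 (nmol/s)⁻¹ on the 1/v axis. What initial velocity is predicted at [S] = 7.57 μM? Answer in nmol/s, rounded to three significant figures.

0.842 nmol/s

The y-intercept is 1/Vmax, so Vmax = 1/0.342 = 2.92 nmol/s.
The slope is Km/Vmax, so Km = 6.40 × 2.92 = 18.7 μM.
Then v = 2.92 × 7.57/(18.7 + 7.57) = 0.842 nmol/s.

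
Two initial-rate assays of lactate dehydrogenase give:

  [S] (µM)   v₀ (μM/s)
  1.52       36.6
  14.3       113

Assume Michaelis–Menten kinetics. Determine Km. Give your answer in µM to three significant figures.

4.72 µM

From v = Vmax[S]/(Km+[S]), each point gives Vmax = v(Km+[S])/[S].
Equating: 36.6(Km+1.52)/1.52 = 113(Km+14.3)/14.3.
24.08·Km + 36.6 = 7.902·Km + 113, so (24.08 − 7.902)·Km = 113 − 36.6.
Km = 76.40/16.18 = 4.72 µM; then Vmax = 36.6(4.72+1.52)/1.52 = 150 μM/s.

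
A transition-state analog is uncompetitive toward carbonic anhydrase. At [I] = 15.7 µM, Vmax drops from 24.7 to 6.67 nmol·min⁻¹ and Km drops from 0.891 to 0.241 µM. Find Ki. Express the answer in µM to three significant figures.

Uncompetitive: Vmax,app = Vmax/α (and Km,app = Km/α) with α = 1 + [I]/Ki.
α = Vmax/Vmax,app = 24.7/6.67 = 3.703.
Since α = 1 + [I]/Ki, [I]/Ki = 3.703 − 1 = 2.703 and Ki = 15.7/2.703 = 5.81 µM.

5.81 µM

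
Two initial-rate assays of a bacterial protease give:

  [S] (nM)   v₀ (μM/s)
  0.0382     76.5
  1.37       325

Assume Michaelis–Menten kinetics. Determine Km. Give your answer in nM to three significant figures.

From v = Vmax[S]/(Km+[S]), each point gives Vmax = v(Km+[S])/[S].
Equating: 76.5(Km+0.0382)/0.0382 = 325(Km+1.37)/1.37.
2003·Km + 76.5 = 237.2·Km + 325, so (2003 − 237.2)·Km = 325 − 76.5.
Km = 248.5/1765 = 0.141 nM; then Vmax = 76.5(0.141+0.0382)/0.0382 = 358 μM/s.

0.141 nM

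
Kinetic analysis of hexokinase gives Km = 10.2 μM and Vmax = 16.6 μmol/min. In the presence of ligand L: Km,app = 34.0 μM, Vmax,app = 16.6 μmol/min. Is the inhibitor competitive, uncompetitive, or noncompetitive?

competitive

Km increases (10.2 → 34.0 μM) while Vmax is unchanged — the hallmark of competitive inhibition.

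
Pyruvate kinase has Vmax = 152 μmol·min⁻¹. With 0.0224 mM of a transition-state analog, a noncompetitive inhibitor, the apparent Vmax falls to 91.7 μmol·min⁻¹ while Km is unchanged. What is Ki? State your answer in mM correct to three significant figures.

Noncompetitive: Vmax,app = Vmax/α with α = 1 + [I]/Ki.
α = Vmax/Vmax,app = 152/91.7 = 1.658.
Ki = [I]/(α − 1) = 0.0224/0.6576 = 0.0341 mM.

0.0341 mM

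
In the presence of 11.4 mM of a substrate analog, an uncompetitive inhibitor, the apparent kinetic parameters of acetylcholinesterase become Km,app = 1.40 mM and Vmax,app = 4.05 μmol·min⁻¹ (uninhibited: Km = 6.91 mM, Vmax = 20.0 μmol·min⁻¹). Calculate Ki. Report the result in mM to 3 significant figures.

Uncompetitive: Vmax,app = Vmax/α (and Km,app = Km/α) with α = 1 + [I]/Ki.
α = Vmax/Vmax,app = 20.0/4.05 = 4.938.
Since α = 1 + [I]/Ki, [I]/Ki = 4.938 − 1 = 3.938 and Ki = 11.4/3.938 = 2.89 mM.

2.89 mM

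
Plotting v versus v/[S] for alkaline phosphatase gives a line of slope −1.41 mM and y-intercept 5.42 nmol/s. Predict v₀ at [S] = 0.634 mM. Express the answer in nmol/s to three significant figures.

1.68 nmol/s

In the Eadie–Hofstee form v = Vmax − Km·(v/[S]), the slope is −Km and the intercept is Vmax, so Km = 1.41 mM and Vmax = 5.42 nmol/s.
v = 5.42 × 0.634/(1.41 + 0.634) = 1.68 nmol/s.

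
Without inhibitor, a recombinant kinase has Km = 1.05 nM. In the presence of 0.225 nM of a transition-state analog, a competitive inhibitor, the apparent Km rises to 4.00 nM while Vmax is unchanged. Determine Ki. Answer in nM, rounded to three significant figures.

Competitive: Km,app = α·Km with α = 1 + [I]/Ki.
α = Km,app/Km = 4.00/1.05 = 3.810.
Ki = [I]/(α − 1) = 0.225/2.810 = 0.0801 nM.

0.0801 nM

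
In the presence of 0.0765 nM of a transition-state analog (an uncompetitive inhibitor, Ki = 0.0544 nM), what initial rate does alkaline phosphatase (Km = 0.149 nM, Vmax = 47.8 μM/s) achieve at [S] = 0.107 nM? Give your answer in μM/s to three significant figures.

12.6 μM/s

With α = 1 + [I]/Ki = 1 + 0.0765/0.0544 = 2.406, the uncompetitive rate law is v = (Vmax/α)·[S] / (Km/α + [S]).
v = (47.8/2.406)×0.107 / (0.149/2.406 + 0.107) = 2.126/0.1689 = 12.6 μM/s.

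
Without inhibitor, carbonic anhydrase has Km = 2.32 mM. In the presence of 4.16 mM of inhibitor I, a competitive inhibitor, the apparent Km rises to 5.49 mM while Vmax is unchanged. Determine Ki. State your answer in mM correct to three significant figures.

3.04 mM

Competitive: Km,app = α·Km with α = 1 + [I]/Ki.
α = Km,app/Km = 5.49/2.32 = 2.366.
Ki = [I]/(α − 1) = 4.16/1.366 = 3.04 mM.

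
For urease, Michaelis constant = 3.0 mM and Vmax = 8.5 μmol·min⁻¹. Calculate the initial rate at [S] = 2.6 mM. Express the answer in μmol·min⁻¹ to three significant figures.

v = Vmax·[S]/(Km + [S]) = 8.5 × 2.6 / (3.0 + 2.6)
  = 22.10 / 5.600 = 3.95 μmol·min⁻¹.

3.95 μmol·min⁻¹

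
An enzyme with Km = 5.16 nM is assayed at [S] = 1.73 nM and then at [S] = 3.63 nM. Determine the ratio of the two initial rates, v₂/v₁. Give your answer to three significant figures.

1.64

The fractional saturations are [S]/(Km+[S]) = 1.73/6.890 = 0.2511 and 3.63/8.790 = 0.4130.
v₂/v₁ is just their ratio: 0.4130/0.2511 = 1.64.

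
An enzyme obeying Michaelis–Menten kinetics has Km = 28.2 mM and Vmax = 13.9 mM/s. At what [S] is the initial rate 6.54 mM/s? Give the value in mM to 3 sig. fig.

Rearranging v = Vmax[S]/(Km+[S]) gives [S] = Km·v/(Vmax − v).
[S] = 28.2 × 6.54 / (13.9 − 6.54) = 184.4/7.360 = 25.1 mM.

25.1 mM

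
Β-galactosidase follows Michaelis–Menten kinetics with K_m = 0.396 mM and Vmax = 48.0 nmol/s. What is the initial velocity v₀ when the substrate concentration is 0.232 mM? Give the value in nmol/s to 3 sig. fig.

17.7 nmol/s

v = Vmax·[S]/(Km + [S]) = 48.0 × 0.232 / (0.396 + 0.232)
  = 11.14 / 0.6280 = 17.7 nmol/s.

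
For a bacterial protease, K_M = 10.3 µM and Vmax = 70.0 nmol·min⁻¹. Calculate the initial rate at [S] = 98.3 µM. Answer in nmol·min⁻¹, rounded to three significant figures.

63.4 nmol·min⁻¹

[S]/(Km+[S]) = 98.3/108.6 = 0.9052, the fractional saturation.
v = 0.9052 × Vmax = 0.9052 × 70.0 = 63.4 nmol·min⁻¹.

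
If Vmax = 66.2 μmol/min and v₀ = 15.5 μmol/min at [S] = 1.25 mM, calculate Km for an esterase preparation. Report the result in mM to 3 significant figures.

4.09 mM

v/Vmax = 15.5/66.2 = 0.2341 = [S]/(Km+[S]).
So Km + [S] = [S]/0.2341 = 5.339 mM, giving Km = 5.339 − 1.25 = 4.09 mM.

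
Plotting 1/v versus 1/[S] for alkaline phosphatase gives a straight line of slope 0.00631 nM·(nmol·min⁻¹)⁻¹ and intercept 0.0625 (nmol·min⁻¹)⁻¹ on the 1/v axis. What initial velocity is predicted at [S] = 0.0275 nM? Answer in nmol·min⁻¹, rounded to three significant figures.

3.43 nmol·min⁻¹

The y-intercept is 1/Vmax, so Vmax = 1/0.0625 = 16.0 nmol·min⁻¹.
The slope is Km/Vmax, so Km = 0.00631 × 16.0 = 0.101 nM.
Then v = 16.0 × 0.0275/(0.101 + 0.0275) = 3.43 nmol·min⁻¹.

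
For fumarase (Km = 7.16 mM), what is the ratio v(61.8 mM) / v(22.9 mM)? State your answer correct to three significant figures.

1.18

The fractional saturations are [S]/(Km+[S]) = 22.9/30.06 = 0.7618 and 61.8/68.96 = 0.8962.
v₂/v₁ is just their ratio: 0.8962/0.7618 = 1.18.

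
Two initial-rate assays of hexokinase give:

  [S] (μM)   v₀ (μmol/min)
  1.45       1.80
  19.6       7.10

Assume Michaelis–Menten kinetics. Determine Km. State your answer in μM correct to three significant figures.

In reciprocal form, 1/v = (Km/Vmax)·(1/[S]) + 1/Vmax. The two points give (1/[S], 1/v) = (0.6897, 0.5556) and (0.05102, 0.1408).
Slope = (0.5556 − 0.1408)/(0.6897 − 0.05102) = 0.6494; intercept = 0.5556 − 0.6494×0.6897 = 0.1077.
Vmax = 1/intercept = 9.28 μmol/min; Km = slope × Vmax = 0.6494 × 9.28 = 6.03 μM.

6.03 μM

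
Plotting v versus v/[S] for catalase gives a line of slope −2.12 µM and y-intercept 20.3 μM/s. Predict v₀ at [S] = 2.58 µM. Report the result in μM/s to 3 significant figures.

In the Eadie–Hofstee form v = Vmax − Km·(v/[S]), the slope is −Km and the intercept is Vmax, so Km = 2.12 µM and Vmax = 20.3 μM/s.
v = 20.3 × 2.58/(2.12 + 2.58) = 11.1 μM/s.

11.1 μM/s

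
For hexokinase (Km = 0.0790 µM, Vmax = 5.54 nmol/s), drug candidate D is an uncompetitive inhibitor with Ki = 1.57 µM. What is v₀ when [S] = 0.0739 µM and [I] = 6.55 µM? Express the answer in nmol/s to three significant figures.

With α = 1 + [I]/Ki = 1 + 6.55/1.57 = 5.172, the uncompetitive rate law is v = (Vmax/α)·[S] / (Km/α + [S]).
v = (5.54/5.172)×0.0739 / (0.0790/5.172 + 0.0739) = 0.07916/0.08917 = 0.888 nmol/s.

0.888 nmol/s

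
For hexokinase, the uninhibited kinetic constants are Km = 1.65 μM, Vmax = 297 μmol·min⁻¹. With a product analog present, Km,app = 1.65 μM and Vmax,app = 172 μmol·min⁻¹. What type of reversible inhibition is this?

noncompetitive

Vmax decreases (297 → 172 μmol·min⁻¹) while Km is unchanged — pure noncompetitive inhibition.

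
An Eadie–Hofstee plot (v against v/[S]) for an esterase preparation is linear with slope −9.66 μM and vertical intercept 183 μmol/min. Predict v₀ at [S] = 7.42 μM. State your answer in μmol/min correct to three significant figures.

In the Eadie–Hofstee form v = Vmax − Km·(v/[S]), the slope is −Km and the intercept is Vmax, so Km = 9.66 μM and Vmax = 183 μmol/min.
v = 183 × 7.42/(9.66 + 7.42) = 79.5 μmol/min.

79.5 μmol/min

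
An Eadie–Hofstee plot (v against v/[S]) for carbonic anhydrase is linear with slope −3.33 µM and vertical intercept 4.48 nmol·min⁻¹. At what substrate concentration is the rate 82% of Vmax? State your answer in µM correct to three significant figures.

15.2 µM

The Eadie–Hofstee slope gives Km = 3.33 µM (slope = −Km).
v/Vmax = [S]/(Km+[S]) = 0.82 ⇒ [S] = Km·0.82/(1−0.82) = 3.33 × 4.556 = 15.2 µM.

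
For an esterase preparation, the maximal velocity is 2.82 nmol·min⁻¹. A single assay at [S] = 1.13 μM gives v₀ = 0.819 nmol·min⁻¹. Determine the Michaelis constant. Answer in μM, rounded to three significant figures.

2.76 μM

From v = Vmax[S]/(Km+[S]), Km = [S](Vmax − v)/v.
Km = 1.13 × (2.82 − 0.819) / 0.819 = 2.261/0.819 = 2.76 μM.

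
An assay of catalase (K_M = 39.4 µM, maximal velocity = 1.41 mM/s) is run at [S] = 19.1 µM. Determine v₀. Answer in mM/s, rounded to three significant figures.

0.460 mM/s

[S]/(Km+[S]) = 19.1/58.50 = 0.3265, the fractional saturation.
v = 0.3265 × Vmax = 0.3265 × 1.41 = 0.460 mM/s.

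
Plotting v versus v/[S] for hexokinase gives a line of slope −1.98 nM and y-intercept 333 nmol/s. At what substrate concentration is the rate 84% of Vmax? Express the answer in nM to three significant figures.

10.4 nM

The Eadie–Hofstee slope gives Km = 1.98 nM (slope = −Km).
v/Vmax = [S]/(Km+[S]) = 0.84 ⇒ [S] = Km·0.84/(1−0.84) = 1.98 × 5.250 = 10.4 nM.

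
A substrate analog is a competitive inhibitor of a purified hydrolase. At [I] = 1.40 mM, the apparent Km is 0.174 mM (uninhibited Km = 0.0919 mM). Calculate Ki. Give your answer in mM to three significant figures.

1.57 mM

Competitive: Km,app = α·Km with α = 1 + [I]/Ki.
α = Km,app/Km = 0.174/0.0919 = 1.893.
Ki = [I]/(α − 1) = 1.40/0.8934 = 1.57 mM.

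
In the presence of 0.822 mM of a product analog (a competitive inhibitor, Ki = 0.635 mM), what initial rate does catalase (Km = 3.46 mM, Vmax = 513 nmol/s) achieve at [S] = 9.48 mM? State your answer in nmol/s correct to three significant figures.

279 nmol/s

α = 1 + [I]/Ki = 1 + 0.822/0.635 = 2.294.
For a competitive inhibitor, Vmax is unchanged and the apparent Km becomes α·Km: Km,app = 7.94 mM, Vmax,app = 513 nmol/s.
v = Vmax,app·[S]/(Km,app + [S]) = 513 × 9.48/(7.94 + 9.48) = 279 nmol/s.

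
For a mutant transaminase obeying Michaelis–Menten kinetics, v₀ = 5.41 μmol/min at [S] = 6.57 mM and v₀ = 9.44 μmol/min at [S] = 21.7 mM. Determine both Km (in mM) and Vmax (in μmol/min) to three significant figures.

From v = Vmax[S]/(Km+[S]), each point gives Vmax = v(Km+[S])/[S].
Equating: 5.41(Km+6.57)/6.57 = 9.44(Km+21.7)/21.7.
0.8234·Km + 5.41 = 0.4350·Km + 9.44, so (0.8234 − 0.4350)·Km = 9.44 − 5.41.
Km = 4.030/0.3884 = 10.4 mM; then Vmax = 5.41(10.4+6.57)/6.57 = 14.0 μmol/min.

Km = 10.4 mM; Vmax = 14.0 μmol/min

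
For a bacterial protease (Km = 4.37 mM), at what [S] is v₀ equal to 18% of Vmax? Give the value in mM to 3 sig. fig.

v/Vmax = [S]/(Km+[S]) = 0.18, so [S] = Km·0.18/(1 − 0.18) = 4.37 × 0.2195.
[S] = 0.959 mM.

0.959 mM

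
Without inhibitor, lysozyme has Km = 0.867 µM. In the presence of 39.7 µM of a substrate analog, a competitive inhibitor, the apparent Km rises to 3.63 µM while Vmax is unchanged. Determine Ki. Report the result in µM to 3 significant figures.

Competitive: Km,app = α·Km with α = 1 + [I]/Ki.
α = Km,app/Km = 3.63/0.867 = 4.187.
Since α = 1 + [I]/Ki, [I]/Ki = 4.187 − 1 = 3.187 and Ki = 39.7/3.187 = 12.5 µM.

12.5 µM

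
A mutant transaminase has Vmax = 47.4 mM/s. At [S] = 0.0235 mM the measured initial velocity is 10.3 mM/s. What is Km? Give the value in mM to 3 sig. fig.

From v = Vmax[S]/(Km+[S]), Km = [S](Vmax − v)/v.
Km = 0.0235 × (47.4 − 10.3) / 10.3 = 0.8718/10.3 = 0.0846 mM.

0.0846 mM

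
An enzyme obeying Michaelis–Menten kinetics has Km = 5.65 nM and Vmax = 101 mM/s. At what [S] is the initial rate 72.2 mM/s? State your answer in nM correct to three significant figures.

The required fractional saturation is v/Vmax = 72.2/101 = 0.7149.
Then [S]/(Km+[S]) = 0.7149 ⇒ [S] = 5.65 × 0.7149/(1 − 0.7149) = 14.2 nM.

14.2 nM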